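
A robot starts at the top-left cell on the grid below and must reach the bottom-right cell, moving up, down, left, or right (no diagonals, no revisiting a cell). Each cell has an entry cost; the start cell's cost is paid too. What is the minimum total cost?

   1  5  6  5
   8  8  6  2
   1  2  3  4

Best path: (0,0) (1,0) (2,0) (2,1) (2,2) (2,3)
Cost: 1 + 8 + 1 + 2 + 3 + 4 = 19

19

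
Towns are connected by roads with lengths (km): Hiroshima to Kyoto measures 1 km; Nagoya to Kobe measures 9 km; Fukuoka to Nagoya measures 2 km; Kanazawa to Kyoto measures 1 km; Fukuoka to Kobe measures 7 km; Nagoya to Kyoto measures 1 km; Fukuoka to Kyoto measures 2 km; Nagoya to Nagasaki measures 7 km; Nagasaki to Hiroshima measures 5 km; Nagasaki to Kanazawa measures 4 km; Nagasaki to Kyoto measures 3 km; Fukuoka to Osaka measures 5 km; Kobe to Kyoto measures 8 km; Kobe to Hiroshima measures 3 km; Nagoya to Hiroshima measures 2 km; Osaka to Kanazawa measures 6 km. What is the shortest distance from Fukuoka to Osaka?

Comparing a few candidate routes:
Fukuoka→Nagoya→Kyoto→Kanazawa→Osaka: 2 + 1 + 1 + 6 = 10
Fukuoka→Kyoto→Nagasaki→Kanazawa→Osaka: 2 + 3 + 4 + 6 = 15
Fukuoka→Kyoto→Kanazawa→Osaka: 2 + 1 + 6 = 9
Fukuoka→Osaka: 5
Fukuoka→Nagoya→Kyoto→Nagasaki→Kanazawa→Osaka: 2 + 1 + 3 + 4 + 6 = 16
Fukuoka→Nagoya→Hiroshima→Kyoto→Kanazawa→Osaka: 2 + 2 + 1 + 1 + 6 = 12
Shortest: 5 km.

5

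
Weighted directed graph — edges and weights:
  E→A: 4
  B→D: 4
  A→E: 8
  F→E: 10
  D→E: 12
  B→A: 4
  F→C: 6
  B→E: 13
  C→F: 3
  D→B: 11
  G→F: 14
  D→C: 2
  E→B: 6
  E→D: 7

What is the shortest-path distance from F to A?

14

Paths from F to A:
F - E - A: 10 + 4 = 14
F - E - D - B - A: 10 + 7 + 11 + 4 = 32
F - E - B - A: 10 + 6 + 4 = 20
Best route has total 14.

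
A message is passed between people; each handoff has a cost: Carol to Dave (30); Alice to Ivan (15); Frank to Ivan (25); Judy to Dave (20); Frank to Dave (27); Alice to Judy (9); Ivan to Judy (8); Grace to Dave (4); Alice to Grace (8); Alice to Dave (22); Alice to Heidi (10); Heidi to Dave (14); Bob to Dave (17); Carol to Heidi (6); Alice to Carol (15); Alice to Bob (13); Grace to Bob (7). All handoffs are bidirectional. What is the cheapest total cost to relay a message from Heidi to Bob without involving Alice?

Routes from Heidi to Bob avoiding Alice:
Heidi-Dave-Bob: 14 + 17 = 31
Heidi-Carol-Dave-Grace-Bob: 6 + 30 + 4 + 7 = 47
Heidi-Dave-Grace-Bob: 14 + 4 + 7 = 25
Heidi-Carol-Dave-Bob: 6 + 30 + 17 = 53
Best route has total 25.

25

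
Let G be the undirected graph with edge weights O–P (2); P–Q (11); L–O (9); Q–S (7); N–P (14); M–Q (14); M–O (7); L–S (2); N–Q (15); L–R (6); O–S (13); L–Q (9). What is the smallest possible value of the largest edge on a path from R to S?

Checking several routes:
R→L→Q→P→O→S: max(6, 9, 11, 2, 13) = 13
R→L→O→M→Q→S: max(6, 9, 7, 14, 7) = 14
R→L→S: max(6, 2) = 6
R→L→O→P→Q→S: max(6, 9, 2, 11, 7) = 11
R→L→Q→S: max(6, 9, 7) = 9
R→L→O→S: max(6, 9, 13) = 13
The minimum achievable maximum is 6.

6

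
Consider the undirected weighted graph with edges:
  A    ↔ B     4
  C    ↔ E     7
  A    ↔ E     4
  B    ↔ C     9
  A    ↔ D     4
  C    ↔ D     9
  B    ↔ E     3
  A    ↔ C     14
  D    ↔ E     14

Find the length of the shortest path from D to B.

8

Some routes from D to B:
D → A → E → B: 4 + 4 + 3 = 11
D → A → B: 4 + 4 = 8
D → E → B: 14 + 3 = 17
Shortest: 8.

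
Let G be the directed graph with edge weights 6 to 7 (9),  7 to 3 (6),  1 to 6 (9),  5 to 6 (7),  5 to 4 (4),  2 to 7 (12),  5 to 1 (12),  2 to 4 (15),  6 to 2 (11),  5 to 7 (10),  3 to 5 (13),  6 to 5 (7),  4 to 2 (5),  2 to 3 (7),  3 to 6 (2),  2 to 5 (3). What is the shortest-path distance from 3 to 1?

Candidate routes:
3 → 5 → 1: 13 + 12 = 25
3 → 6 → 2 → 5 → 1: 2 + 11 + 3 + 12 = 28
3 → 6 → 5 → 1: 2 + 7 + 12 = 21
The minimum is 21.

21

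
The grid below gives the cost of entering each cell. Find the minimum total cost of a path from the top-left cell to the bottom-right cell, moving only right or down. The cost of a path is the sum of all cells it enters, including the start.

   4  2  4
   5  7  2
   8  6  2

14

One optimal route is r0c0 → r0c1 → r0c2 → r1c2 → r2c2.
Its cost is 4 + 2 + 4 + 2 + 2 = 14.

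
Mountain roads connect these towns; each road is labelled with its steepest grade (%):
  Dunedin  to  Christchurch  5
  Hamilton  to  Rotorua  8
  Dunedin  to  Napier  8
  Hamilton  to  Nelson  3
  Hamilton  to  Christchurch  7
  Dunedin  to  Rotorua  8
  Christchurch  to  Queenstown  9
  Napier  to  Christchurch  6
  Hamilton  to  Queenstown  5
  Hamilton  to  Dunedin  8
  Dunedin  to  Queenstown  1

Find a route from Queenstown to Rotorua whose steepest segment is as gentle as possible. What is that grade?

8

Comparing a few candidate routes:
Queenstown → Hamilton → Christchurch → Dunedin → Rotorua: max(5, 7, 5, 8) = 8
Queenstown → Dunedin → Hamilton → Rotorua: max(1, 8, 8) = 8
Queenstown → Dunedin → Napier → Christchurch → Hamilton → Rotorua: max(1, 8, 6, 7, 8) = 8
Queenstown → Hamilton → Christchurch → Napier → Dunedin → Rotorua: max(5, 7, 6, 8, 8) = 8
Queenstown → Dunedin → Rotorua: max(1, 8) = 8
Queenstown → Dunedin → Christchurch → Hamilton → Rotorua: max(1, 5, 7, 8) = 8
The minimum achievable maximum is 8%.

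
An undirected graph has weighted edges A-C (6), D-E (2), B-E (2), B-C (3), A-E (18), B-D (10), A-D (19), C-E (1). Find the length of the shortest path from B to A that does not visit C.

20

Comparing a few candidate routes:
B → E → A: 2 + 18 = 20
B → E → D → A: 2 + 2 + 19 = 23
B → D → A: 10 + 19 = 29
Best route has total 20.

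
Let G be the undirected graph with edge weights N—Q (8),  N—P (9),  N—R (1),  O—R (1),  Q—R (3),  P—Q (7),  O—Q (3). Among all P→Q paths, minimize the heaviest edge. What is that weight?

Paths from P to Q:
P -> N -> R -> Q: max(9, 1, 3) = 9
P -> Q: max(7) = 7
P -> N -> R -> O -> Q: max(9, 1, 1, 3) = 9
P -> N -> Q: max(9, 8) = 9
Best route has worst link 7.

7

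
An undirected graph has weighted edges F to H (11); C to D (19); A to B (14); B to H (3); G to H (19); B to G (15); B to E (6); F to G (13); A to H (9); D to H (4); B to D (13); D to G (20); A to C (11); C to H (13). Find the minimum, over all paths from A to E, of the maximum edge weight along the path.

9

Checking several routes:
A → H → D → B → E: max(9, 4, 13, 6) = 13
A → B → E: max(14, 6) = 14
A → C → H → B → E: max(11, 13, 3, 6) = 13
A → C → H → D → B → E: max(11, 13, 4, 13, 6) = 13
A → H → B → E: max(9, 3, 6) = 9
Best route has worst link 9.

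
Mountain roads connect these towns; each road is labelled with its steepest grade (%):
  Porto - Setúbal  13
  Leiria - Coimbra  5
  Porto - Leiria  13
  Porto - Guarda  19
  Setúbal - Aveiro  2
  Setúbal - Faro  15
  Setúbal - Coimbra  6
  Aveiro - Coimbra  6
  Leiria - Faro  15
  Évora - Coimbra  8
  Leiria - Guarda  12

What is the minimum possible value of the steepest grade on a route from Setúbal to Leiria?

Routes from Setúbal to Leiria:
Setúbal-Aveiro-Coimbra-Leiria: max(2, 6, 5) = 6
Setúbal-Coimbra-Leiria: max(6, 5) = 6
Setúbal-Porto-Guarda-Leiria: max(13, 19, 12) = 19
Setúbal-Porto-Leiria: max(13, 13) = 13
Setúbal-Faro-Leiria: max(15, 15) = 15
Best route has worst link 6%.

6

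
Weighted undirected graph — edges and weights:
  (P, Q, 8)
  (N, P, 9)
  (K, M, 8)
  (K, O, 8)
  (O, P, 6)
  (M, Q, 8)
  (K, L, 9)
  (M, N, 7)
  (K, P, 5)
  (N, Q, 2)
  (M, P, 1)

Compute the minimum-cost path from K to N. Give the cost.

13

A few of the K→N routes:
K -> P -> M -> N: 5 + 1 + 7 = 13
K -> M -> N: 8 + 7 = 15
K -> P -> Q -> N: 5 + 8 + 2 = 15
K -> P -> N: 5 + 9 = 14
Shortest: 13.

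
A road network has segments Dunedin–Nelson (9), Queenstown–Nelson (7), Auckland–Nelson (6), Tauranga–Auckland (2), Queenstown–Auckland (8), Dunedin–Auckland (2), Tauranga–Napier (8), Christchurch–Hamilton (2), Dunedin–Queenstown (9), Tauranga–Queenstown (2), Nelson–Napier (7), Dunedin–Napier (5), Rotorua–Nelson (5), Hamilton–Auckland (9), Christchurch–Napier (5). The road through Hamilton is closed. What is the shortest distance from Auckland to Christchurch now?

Some routes from Auckland to Christchurch avoiding Hamilton:
Auckland-Nelson-Napier-Christchurch: 6 + 7 + 5 = 18
Auckland-Tauranga-Napier-Christchurch: 2 + 8 + 5 = 15
Auckland-Dunedin-Napier-Christchurch: 2 + 5 + 5 = 12
The minimum is 12.

12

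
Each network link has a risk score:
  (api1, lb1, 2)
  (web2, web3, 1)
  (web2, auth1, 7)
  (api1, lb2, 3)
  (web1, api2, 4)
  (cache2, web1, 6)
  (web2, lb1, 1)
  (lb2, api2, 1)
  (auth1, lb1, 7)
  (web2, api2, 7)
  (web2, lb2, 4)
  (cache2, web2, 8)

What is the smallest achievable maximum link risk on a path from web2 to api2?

3

Paths from web2 to api2:
web2 -> lb2 -> api2: max(4, 1) = 4
web2 -> api2: max(7) = 7
web2 -> lb1 -> api1 -> lb2 -> api2: max(1, 2, 3, 1) = 3
web2 -> auth1 -> lb1 -> api1 -> lb2 -> api2: max(7, 7, 2, 3, 1) = 7
web2 -> cache2 -> web1 -> api2: max(8, 6, 4) = 8
The minimum achievable maximum is 3.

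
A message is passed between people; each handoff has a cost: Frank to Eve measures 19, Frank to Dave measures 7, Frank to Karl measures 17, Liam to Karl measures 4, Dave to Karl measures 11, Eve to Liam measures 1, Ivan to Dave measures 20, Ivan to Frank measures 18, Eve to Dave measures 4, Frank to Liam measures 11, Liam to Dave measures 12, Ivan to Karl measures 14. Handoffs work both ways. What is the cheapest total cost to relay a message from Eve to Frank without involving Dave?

Candidate routes:
Eve - Frank: 19
Eve - Liam - Frank: 1 + 11 = 12
Eve - Liam - Karl - Ivan - Frank: 1 + 4 + 14 + 18 = 37
Eve - Liam - Karl - Frank: 1 + 4 + 17 = 22
Shortest: 12.

12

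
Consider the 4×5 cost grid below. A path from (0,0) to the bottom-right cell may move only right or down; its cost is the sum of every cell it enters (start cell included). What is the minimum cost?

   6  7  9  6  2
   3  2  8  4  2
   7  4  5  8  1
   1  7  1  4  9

Take (0,0) -> (1,0) -> (1,1) -> (2,1) -> (2,2) -> (3,2) -> (3,3) -> (3,4) for a total of 6 + 3 + 2 + 4 + 5 + 1 + 4 + 9 = 34.

34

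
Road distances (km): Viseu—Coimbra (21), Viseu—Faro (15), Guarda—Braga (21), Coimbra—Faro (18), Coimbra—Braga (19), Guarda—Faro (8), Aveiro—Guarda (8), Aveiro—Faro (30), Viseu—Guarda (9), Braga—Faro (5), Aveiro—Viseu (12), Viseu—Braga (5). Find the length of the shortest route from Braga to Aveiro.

17

A few of the Braga→Aveiro routes:
Braga -> Viseu -> Aveiro: 5 + 12 = 17
Braga -> Guarda -> Aveiro: 21 + 8 = 29
Braga -> Faro -> Guarda -> Aveiro: 5 + 8 + 8 = 21
Braga -> Viseu -> Guarda -> Aveiro: 5 + 9 + 8 = 22
The minimum is 17 km.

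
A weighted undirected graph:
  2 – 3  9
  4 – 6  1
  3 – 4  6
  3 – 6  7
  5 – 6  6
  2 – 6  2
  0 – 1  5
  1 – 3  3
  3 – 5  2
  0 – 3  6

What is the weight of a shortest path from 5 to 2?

A few of the 5→2 routes:
5 -> 6 -> 2: 6 + 2 = 8
5 -> 3 -> 6 -> 2: 2 + 7 + 2 = 11
5 -> 3 -> 2: 2 + 9 = 11
Shortest: 8.

8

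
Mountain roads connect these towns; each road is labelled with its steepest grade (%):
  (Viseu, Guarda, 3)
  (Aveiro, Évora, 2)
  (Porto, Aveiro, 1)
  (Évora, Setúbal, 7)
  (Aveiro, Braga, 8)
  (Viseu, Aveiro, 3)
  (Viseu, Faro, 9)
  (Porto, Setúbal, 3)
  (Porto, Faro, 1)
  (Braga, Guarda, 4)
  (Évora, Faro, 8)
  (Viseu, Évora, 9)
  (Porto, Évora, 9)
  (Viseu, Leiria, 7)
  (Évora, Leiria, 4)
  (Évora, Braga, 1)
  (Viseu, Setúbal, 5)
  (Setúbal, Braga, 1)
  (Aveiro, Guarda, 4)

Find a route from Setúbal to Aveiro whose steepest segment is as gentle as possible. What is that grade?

2

Comparing a few candidate routes:
Setúbal - Braga - Évora - Aveiro: max(1, 1, 2) = 2
Setúbal - Braga - Guarda - Viseu - Aveiro: max(1, 4, 3, 3) = 4
Setúbal - Braga - Guarda - Aveiro: max(1, 4, 4) = 4
Setúbal - Porto - Aveiro: max(3, 1) = 3
The minimum achievable maximum is 2%.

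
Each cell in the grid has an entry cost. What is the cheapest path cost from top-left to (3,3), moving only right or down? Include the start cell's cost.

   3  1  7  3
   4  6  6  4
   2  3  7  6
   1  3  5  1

19

Take [0,0]→[1,0]→[2,0]→[3,0]→[3,1]→[3,2]→[3,3] for a total of 3 + 4 + 2 + 1 + 3 + 5 + 1 = 19.
(Top row then right column would cost 25.)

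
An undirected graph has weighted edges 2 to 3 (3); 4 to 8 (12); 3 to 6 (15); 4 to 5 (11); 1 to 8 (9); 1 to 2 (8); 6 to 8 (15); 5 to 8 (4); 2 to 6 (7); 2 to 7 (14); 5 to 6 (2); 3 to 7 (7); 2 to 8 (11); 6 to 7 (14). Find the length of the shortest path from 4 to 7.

27

Checking several routes:
4-5-6-2-3-7: 11 + 2 + 7 + 3 + 7 = 30
4-5-6-7: 11 + 2 + 14 = 27
4-8-5-6-7: 12 + 4 + 2 + 14 = 32
The minimum is 27.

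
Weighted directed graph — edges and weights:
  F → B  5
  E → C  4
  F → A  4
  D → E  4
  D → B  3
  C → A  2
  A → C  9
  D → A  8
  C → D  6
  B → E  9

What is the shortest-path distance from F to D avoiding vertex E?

Candidate routes:
F → A → C → D: 4 + 9 + 6 = 19
The minimum is 19.

19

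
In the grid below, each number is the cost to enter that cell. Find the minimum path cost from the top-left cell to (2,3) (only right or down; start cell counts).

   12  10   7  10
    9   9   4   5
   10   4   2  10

45

Best path: r0c0 r0c1 r0c2 r1c2 r2c2 r2c3
Cost: 12 + 10 + 7 + 4 + 2 + 10 = 45
For comparison, the top-then-right route costs 54.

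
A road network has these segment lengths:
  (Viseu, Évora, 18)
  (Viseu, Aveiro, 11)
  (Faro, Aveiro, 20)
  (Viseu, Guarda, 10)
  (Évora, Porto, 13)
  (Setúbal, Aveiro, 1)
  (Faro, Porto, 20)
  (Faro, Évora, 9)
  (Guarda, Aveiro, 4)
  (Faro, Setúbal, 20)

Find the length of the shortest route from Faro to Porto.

20

Some routes from Faro to Porto:
Faro -> Aveiro -> Viseu -> Évora -> Porto: 20 + 11 + 18 + 13 = 62
Faro -> Setúbal -> Aveiro -> Viseu -> Évora -> Porto: 20 + 1 + 11 + 18 + 13 = 63
Faro -> Évora -> Porto: 9 + 13 = 22
Faro -> Porto: 20
Faro -> Aveiro -> Guarda -> Viseu -> Évora -> Porto: 20 + 4 + 10 + 18 + 13 = 65
Best route has total 20.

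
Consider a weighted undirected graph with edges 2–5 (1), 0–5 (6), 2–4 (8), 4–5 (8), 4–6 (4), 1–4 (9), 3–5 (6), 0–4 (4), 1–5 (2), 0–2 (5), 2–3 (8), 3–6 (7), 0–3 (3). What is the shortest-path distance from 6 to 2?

Some routes from 6 to 2:
6 -> 3 -> 2: 7 + 8 = 15
6 -> 3 -> 5 -> 2: 7 + 6 + 1 = 14
6 -> 4 -> 5 -> 2: 4 + 8 + 1 = 13
6 -> 4 -> 0 -> 2: 4 + 4 + 5 = 13
6 -> 4 -> 2: 4 + 8 = 12
Best route has total 12.

12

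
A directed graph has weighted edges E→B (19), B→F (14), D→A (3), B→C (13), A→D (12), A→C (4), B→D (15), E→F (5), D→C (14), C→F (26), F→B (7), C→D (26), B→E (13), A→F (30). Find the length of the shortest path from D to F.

33

Candidate routes:
D → A → F: 3 + 30 = 33
D → A → C → F: 3 + 4 + 26 = 33
D → C → F: 14 + 26 = 40
Best route has total 33.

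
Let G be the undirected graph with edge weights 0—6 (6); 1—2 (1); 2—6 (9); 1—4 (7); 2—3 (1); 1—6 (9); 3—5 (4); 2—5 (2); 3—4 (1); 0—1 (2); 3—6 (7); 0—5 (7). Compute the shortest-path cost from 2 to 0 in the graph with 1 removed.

Some routes from 2 to 0 avoiding 1:
2 - 5 - 0: 2 + 7 = 9
2 - 3 - 5 - 0: 1 + 4 + 7 = 12
2 - 3 - 6 - 0: 1 + 7 + 6 = 14
Shortest: 9.

9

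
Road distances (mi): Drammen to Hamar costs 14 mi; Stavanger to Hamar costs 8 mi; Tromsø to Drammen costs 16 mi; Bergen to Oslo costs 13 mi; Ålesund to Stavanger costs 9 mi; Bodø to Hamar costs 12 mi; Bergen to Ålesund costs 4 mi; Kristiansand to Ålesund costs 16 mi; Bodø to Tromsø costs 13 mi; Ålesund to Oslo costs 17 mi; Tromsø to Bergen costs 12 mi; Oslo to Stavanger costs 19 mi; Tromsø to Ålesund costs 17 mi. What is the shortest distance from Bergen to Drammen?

Comparing a few candidate routes:
Bergen -> Ålesund -> Stavanger -> Hamar -> Drammen: 4 + 9 + 8 + 14 = 35
Bergen -> Ålesund -> Tromsø -> Drammen: 4 + 17 + 16 = 37
Bergen -> Tromsø -> Drammen: 12 + 16 = 28
The minimum is 28 mi.

28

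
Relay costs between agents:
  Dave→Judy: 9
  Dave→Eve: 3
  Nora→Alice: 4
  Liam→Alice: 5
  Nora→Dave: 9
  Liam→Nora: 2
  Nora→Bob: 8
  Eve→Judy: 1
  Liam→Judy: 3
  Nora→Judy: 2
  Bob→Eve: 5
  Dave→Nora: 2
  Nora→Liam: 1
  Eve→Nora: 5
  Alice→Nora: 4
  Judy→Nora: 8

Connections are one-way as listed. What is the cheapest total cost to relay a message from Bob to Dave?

19

Candidate routes:
Bob→Eve→Judy→Nora→Dave: 5 + 1 + 8 + 9 = 23
Bob→Eve→Nora→Dave: 5 + 5 + 9 = 19
Best route has total 19.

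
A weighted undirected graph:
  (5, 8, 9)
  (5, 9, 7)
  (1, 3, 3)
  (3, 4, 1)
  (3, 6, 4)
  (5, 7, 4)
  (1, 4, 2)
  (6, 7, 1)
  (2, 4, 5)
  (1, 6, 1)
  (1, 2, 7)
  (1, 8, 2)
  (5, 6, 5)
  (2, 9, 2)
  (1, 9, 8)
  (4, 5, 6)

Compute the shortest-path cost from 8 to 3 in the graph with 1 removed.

16

Paths from 8 to 3 avoiding 1:
8 → 5 → 4 → 3: 9 + 6 + 1 = 16
8 → 5 → 9 → 2 → 4 → 3: 9 + 7 + 2 + 5 + 1 = 24
8 → 5 → 6 → 3: 9 + 5 + 4 = 18
8 → 5 → 7 → 6 → 3: 9 + 4 + 1 + 4 = 18
Best route has total 16.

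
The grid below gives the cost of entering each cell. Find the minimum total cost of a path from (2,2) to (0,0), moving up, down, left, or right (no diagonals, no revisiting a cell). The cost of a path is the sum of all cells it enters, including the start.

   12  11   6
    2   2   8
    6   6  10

Best path: [2,2] [2,1] [1,1] [1,0] [0,0]
Cost: 10 + 6 + 2 + 2 + 12 = 32

32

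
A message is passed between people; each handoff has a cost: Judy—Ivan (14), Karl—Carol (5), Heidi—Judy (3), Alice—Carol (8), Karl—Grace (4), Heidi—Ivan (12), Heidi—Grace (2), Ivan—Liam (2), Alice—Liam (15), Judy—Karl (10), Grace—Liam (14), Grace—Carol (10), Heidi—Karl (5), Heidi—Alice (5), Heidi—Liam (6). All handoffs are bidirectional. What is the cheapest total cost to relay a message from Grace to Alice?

7

Some routes from Grace to Alice:
Grace -> Karl -> Heidi -> Alice: 4 + 5 + 5 = 14
Grace -> Karl -> Carol -> Alice: 4 + 5 + 8 = 17
Grace -> Heidi -> Alice: 2 + 5 = 7
The minimum is 7.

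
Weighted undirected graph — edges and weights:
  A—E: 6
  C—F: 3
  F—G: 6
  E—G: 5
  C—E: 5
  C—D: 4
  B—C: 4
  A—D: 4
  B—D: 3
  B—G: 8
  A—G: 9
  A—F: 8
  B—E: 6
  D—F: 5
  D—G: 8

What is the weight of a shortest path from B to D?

3

Comparing a few candidate routes:
B → E → C → D: 6 + 5 + 4 = 15
B → D: 3
B → C → F → D: 4 + 3 + 5 = 12
B → C → D: 4 + 4 = 8
Best route has total 3.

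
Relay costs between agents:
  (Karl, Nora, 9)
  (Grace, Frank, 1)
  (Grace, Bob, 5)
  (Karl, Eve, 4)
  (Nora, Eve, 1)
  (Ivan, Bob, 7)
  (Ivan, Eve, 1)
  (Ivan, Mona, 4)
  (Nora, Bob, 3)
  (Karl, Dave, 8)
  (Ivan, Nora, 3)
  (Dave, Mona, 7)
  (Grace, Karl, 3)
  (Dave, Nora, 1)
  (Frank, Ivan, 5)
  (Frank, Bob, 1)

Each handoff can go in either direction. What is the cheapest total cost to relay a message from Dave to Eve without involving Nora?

12

Checking several routes:
Dave -> Mona -> Ivan -> Eve: 7 + 4 + 1 = 12
Dave -> Karl -> Grace -> Frank -> Ivan -> Eve: 8 + 3 + 1 + 5 + 1 = 18
Dave -> Karl -> Grace -> Frank -> Bob -> Ivan -> Eve: 8 + 3 + 1 + 1 + 7 + 1 = 21
Dave -> Karl -> Eve: 8 + 4 = 12
The minimum is 12.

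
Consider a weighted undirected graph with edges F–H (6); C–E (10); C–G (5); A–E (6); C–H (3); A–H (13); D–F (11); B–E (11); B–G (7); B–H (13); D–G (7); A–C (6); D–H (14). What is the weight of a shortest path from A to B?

17

Checking several routes:
A - H - B: 13 + 13 = 26
A - C - E - B: 6 + 10 + 11 = 27
A - C - H - B: 6 + 3 + 13 = 22
A - H - C - G - B: 13 + 3 + 5 + 7 = 28
A - E - B: 6 + 11 = 17
A - C - G - B: 6 + 5 + 7 = 18
Best route has total 17.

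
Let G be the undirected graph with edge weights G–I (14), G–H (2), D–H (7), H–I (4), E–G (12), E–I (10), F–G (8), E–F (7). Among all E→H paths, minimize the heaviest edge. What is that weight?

Some routes from E to H:
E-I-G-H: max(10, 14, 2) = 14
E-F-G-I-H: max(7, 8, 14, 4) = 14
E-I-H: max(10, 4) = 10
E-G-H: max(12, 2) = 12
E-F-G-H: max(7, 8, 2) = 8
The minimum achievable maximum is 8.

8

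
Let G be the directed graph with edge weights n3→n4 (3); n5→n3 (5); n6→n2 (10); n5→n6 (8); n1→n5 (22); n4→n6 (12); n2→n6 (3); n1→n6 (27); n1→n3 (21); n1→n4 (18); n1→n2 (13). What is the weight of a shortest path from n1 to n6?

A few of the n1→n6 routes:
n1 → n5 → n6: 22 + 8 = 30
n1 → n6: 27
n1 → n4 → n6: 18 + 12 = 30
n1 → n2 → n6: 13 + 3 = 16
Best route has total 16.

16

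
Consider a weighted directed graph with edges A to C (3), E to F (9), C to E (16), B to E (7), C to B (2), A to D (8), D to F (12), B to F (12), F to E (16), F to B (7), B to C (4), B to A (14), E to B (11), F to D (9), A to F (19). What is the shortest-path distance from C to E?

Routes from C to E:
C-E: 16
C-B-A-D-F-E: 2 + 14 + 8 + 12 + 16 = 52
C-B-A-F-E: 2 + 14 + 19 + 16 = 51
C-B-F-E: 2 + 12 + 16 = 30
C-B-E: 2 + 7 = 9
Shortest: 9.

9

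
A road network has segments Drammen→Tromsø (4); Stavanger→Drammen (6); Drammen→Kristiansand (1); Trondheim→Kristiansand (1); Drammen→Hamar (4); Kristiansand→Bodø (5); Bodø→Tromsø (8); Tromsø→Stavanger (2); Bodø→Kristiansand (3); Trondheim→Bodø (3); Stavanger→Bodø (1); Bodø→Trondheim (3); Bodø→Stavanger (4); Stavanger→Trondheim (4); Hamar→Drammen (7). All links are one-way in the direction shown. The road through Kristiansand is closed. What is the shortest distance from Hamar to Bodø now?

14

Paths from Hamar to Bodø avoiding Kristiansand:
Hamar→Drammen→Tromsø→Stavanger→Trondheim→Bodø: 7 + 4 + 2 + 4 + 3 = 20
Hamar→Drammen→Tromsø→Stavanger→Bodø: 7 + 4 + 2 + 1 = 14
Best route has total 14 mi.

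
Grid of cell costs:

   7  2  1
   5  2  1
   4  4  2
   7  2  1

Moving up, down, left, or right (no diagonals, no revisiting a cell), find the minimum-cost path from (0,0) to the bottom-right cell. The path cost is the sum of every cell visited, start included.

Cheapest: (0,0) (0,1) (0,2) (1,2) (2,2) (3,2)
  7 + 2 + 1 + 1 + 2 + 1 = 14

14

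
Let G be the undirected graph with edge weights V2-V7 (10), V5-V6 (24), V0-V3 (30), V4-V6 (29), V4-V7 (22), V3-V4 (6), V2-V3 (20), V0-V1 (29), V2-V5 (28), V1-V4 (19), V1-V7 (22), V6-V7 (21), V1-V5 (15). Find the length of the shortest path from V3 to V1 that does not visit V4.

52

Paths from V3 to V1 avoiding V4:
V3 → V0 → V1: 30 + 29 = 59
V3 → V2 → V7 → V1: 20 + 10 + 22 = 52
V3 → V2 → V7 → V6 → V5 → V1: 20 + 10 + 21 + 24 + 15 = 90
V3 → V2 → V5 → V6 → V7 → V1: 20 + 28 + 24 + 21 + 22 = 115
V3 → V2 → V5 → V1: 20 + 28 + 15 = 63
Shortest: 52.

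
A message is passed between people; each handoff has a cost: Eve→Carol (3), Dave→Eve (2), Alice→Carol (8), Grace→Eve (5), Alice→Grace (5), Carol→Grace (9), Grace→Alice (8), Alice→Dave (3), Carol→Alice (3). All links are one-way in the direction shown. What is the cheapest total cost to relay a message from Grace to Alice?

8

Candidate routes:
Grace -> Eve -> Carol -> Alice: 5 + 3 + 3 = 11
Grace -> Alice: 8
The minimum is 8.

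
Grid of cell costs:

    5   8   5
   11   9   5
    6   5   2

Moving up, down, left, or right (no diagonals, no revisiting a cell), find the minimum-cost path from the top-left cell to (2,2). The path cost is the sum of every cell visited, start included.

25

Best path: r0c0 → r0c1 → r0c2 → r1c2 → r2c2
Cost: 5 + 8 + 5 + 5 + 2 = 25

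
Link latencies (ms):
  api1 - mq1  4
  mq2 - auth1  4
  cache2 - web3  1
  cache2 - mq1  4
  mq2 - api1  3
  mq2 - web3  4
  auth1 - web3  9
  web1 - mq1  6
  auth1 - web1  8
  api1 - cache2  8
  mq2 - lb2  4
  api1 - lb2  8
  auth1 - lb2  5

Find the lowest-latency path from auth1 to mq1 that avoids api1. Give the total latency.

13

Candidate routes:
auth1 → lb2 → mq2 → web3 → cache2 → mq1: 5 + 4 + 4 + 1 + 4 = 18
auth1 → mq2 → web3 → cache2 → mq1: 4 + 4 + 1 + 4 = 13
auth1 → web1 → mq1: 8 + 6 = 14
auth1 → web3 → cache2 → mq1: 9 + 1 + 4 = 14
Shortest: 13 ms.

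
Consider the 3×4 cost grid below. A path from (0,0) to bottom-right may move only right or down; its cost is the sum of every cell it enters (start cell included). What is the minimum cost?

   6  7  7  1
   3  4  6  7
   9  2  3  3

21

Path r0c0 -> r1c0 -> r1c1 -> r2c1 -> r2c2 -> r2c3: 6 + 3 + 4 + 2 + 3 + 3 = 21.
(Top row then right column would cost 31.)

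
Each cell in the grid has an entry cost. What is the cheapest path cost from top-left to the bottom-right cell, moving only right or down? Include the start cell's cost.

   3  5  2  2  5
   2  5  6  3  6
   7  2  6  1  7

Best path: (0,0) (0,1) (0,2) (0,3) (1,3) (2,3) (2,4)
Cost: 3 + 5 + 2 + 2 + 3 + 1 + 7 = 23
(Top row then right column would cost 30.)

23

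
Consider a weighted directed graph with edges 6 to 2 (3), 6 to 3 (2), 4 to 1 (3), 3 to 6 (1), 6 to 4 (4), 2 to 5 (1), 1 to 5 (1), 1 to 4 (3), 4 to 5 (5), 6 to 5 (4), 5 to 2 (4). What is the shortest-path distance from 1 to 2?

Candidate routes:
1 -> 4 -> 5 -> 2: 3 + 5 + 4 = 12
1 -> 5 -> 2: 1 + 4 = 5
Shortest: 5.

5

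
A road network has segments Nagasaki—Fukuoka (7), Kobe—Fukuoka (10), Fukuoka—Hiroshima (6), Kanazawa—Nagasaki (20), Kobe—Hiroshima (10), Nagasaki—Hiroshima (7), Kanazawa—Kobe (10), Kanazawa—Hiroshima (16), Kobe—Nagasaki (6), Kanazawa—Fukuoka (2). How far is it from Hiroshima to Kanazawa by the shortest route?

8

Checking several routes:
Hiroshima-Fukuoka-Kanazawa: 6 + 2 = 8
Hiroshima-Kobe-Kanazawa: 10 + 10 = 20
Hiroshima-Kobe-Fukuoka-Kanazawa: 10 + 10 + 2 = 22
Hiroshima-Nagasaki-Fukuoka-Kanazawa: 7 + 7 + 2 = 16
Hiroshima-Nagasaki-Kobe-Kanazawa: 7 + 6 + 10 = 23
Hiroshima-Kanazawa: 16
The minimum is 8 km.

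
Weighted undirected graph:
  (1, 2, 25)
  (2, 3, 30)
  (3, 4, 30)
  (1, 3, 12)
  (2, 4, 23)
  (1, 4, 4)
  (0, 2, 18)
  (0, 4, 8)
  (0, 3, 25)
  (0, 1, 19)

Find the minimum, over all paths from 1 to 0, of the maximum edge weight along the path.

8

Comparing a few candidate routes:
1 -> 0: max(19) = 19
1 -> 3 -> 0: max(12, 25) = 25
1 -> 4 -> 2 -> 0: max(4, 23, 18) = 23
1 -> 4 -> 0: max(4, 8) = 8
Best route has worst link 8.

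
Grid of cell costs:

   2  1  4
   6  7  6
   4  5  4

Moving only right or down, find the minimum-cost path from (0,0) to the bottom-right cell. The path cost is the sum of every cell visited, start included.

17

Take r0c0→r0c1→r0c2→r1c2→r2c2 for a total of 2 + 1 + 4 + 6 + 4 = 17.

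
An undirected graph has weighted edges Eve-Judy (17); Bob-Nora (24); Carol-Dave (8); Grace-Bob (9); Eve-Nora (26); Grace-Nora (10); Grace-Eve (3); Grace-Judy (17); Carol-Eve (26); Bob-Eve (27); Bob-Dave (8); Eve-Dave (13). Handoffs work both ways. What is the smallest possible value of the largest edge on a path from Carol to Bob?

8

Some routes from Carol to Bob:
Carol→Dave→Eve→Judy→Grace→Bob: max(8, 13, 17, 17, 9) = 17
Carol→Dave→Eve→Judy→Grace→Nora→Bob: max(8, 13, 17, 17, 10, 24) = 24
Carol→Dave→Bob: max(8, 8) = 8
Carol→Dave→Eve→Grace→Bob: max(8, 13, 3, 9) = 13
Carol→Dave→Eve→Grace→Nora→Bob: max(8, 13, 3, 10, 24) = 24
Smallest bottleneck: 8.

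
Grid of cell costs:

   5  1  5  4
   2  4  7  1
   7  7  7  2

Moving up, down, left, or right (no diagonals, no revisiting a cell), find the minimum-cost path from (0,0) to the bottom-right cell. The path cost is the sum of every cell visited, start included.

Cheapest: (0,0) (0,1) (0,2) (0,3) (1,3) (2,3)
  5 + 1 + 5 + 4 + 1 + 2 = 18

18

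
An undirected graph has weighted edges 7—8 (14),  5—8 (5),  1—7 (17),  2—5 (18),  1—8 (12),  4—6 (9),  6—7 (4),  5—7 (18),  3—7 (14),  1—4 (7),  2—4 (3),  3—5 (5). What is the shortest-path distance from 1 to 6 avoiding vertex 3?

16

Comparing a few candidate routes:
1 - 7 - 6: 17 + 4 = 21
1 - 8 - 7 - 6: 12 + 14 + 4 = 30
1 - 4 - 6: 7 + 9 = 16
Shortest: 16.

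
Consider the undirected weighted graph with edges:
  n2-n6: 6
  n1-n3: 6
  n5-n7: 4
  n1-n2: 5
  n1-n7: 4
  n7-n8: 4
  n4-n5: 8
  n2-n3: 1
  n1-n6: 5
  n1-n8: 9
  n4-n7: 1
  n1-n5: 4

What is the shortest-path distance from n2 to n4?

Checking several routes:
n2-n1-n7-n4: 5 + 4 + 1 = 10
n2-n1-n5-n7-n4: 5 + 4 + 4 + 1 = 14
n2-n3-n1-n7-n4: 1 + 6 + 4 + 1 = 12
n2-n3-n1-n5-n7-n4: 1 + 6 + 4 + 4 + 1 = 16
n2-n6-n1-n7-n4: 6 + 5 + 4 + 1 = 16
Shortest: 10.

10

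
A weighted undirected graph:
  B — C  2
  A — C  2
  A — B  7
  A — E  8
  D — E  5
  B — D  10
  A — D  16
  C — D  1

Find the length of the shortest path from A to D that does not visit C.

Paths from A to D avoiding C:
A→E→D: 8 + 5 = 13
A→D: 16
A→B→D: 7 + 10 = 17
Best route has total 13.

13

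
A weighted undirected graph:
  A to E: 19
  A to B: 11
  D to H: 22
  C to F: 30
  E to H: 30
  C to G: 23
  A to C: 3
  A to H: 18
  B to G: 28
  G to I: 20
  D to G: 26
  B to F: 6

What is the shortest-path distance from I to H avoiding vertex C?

Candidate routes:
I - G - B - A - E - H: 20 + 28 + 11 + 19 + 30 = 108
I - G - D - H: 20 + 26 + 22 = 68
I - G - B - A - H: 20 + 28 + 11 + 18 = 77
The minimum is 68.

68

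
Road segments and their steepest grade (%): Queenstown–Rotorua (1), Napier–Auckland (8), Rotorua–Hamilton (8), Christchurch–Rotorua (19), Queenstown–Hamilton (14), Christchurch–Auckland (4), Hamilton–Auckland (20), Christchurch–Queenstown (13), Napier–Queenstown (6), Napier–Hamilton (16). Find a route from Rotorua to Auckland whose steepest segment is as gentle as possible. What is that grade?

Comparing a few candidate routes:
Rotorua→Hamilton→Queenstown→Napier→Auckland: max(8, 14, 6, 8) = 14
Rotorua→Queenstown→Napier→Auckland: max(1, 6, 8) = 8
Rotorua→Hamilton→Napier→Queenstown→Christchurch→Auckland: max(8, 16, 6, 13, 4) = 16
Rotorua→Queenstown→Christchurch→Auckland: max(1, 13, 4) = 13
Rotorua→Hamilton→Queenstown→Christchurch→Auckland: max(8, 14, 13, 4) = 14
Rotorua→Hamilton→Napier→Auckland: max(8, 16, 8) = 16
Best route has worst link 8%.

8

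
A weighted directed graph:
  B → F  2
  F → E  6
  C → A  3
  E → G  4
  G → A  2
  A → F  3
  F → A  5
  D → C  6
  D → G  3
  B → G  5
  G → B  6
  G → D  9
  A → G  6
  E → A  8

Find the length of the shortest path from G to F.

Candidate routes:
G -> A -> F: 2 + 3 = 5
G -> D -> C -> A -> F: 9 + 6 + 3 + 3 = 21
G -> B -> F: 6 + 2 = 8
Best route has total 5.

5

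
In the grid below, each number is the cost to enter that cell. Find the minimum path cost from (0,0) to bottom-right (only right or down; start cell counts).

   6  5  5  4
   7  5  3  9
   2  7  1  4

24

Cheapest: [0,0] [0,1] [0,2] [1,2] [2,2] [2,3]
  6 + 5 + 5 + 3 + 1 + 4 = 24
For comparison, the top-then-right route costs 33.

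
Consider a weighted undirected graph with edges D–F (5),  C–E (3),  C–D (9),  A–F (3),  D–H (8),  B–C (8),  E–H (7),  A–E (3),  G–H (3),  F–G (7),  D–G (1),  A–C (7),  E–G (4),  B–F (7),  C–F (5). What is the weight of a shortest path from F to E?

6

A few of the F→E routes:
F - D - G - E: 5 + 1 + 4 = 10
F - C - E: 5 + 3 = 8
F - A - E: 3 + 3 = 6
Shortest: 6.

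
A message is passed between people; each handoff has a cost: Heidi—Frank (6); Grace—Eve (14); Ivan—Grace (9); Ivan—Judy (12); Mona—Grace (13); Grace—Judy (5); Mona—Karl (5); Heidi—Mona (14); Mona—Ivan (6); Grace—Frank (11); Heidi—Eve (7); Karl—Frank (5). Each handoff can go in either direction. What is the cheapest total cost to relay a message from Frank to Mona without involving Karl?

Checking several routes:
Frank → Grace → Ivan → Mona: 11 + 9 + 6 = 26
Frank → Heidi → Eve → Grace → Mona: 6 + 7 + 14 + 13 = 40
Frank → Grace → Judy → Ivan → Mona: 11 + 5 + 12 + 6 = 34
Frank → Grace → Mona: 11 + 13 = 24
Frank → Heidi → Mona: 6 + 14 = 20
The minimum is 20.

20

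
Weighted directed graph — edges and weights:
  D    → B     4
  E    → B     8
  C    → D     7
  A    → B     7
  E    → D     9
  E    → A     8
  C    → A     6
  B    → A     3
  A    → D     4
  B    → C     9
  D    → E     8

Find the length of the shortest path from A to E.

12

Candidate routes:
A - B - C - D - E: 7 + 9 + 7 + 8 = 31
A - D - E: 4 + 8 = 12
The minimum is 12.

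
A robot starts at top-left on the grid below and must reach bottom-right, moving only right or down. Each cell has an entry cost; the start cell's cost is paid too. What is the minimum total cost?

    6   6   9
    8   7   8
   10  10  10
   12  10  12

49

Take r0c0 r0c1 r1c1 r1c2 r2c2 r3c2 for a total of 6 + 6 + 7 + 8 + 10 + 12 = 49.
For comparison, the top-then-right route costs 51.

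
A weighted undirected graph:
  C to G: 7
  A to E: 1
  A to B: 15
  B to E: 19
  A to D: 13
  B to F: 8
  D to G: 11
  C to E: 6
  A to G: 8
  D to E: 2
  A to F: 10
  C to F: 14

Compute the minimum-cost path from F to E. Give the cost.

11

Comparing a few candidate routes:
F -> C -> G -> A -> E: 14 + 7 + 8 + 1 = 30
F -> C -> E: 14 + 6 = 20
F -> B -> A -> E: 8 + 15 + 1 = 24
F -> A -> D -> E: 10 + 13 + 2 = 25
F -> A -> E: 10 + 1 = 11
F -> B -> E: 8 + 19 = 27
Shortest: 11.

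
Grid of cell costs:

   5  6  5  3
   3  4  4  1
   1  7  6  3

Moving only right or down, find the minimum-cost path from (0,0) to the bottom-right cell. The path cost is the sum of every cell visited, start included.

20

Best path: (0,0)→(1,0)→(1,1)→(1,2)→(1,3)→(2,3)
Cost: 5 + 3 + 4 + 4 + 1 + 3 = 20
(Top row then right column would cost 23.)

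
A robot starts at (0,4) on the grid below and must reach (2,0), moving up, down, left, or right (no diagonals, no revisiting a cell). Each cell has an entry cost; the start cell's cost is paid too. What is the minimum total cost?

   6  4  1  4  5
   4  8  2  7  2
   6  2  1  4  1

21

Path (0,4)→(0,3)→(0,2)→(1,2)→(2,2)→(2,1)→(2,0): 5 + 4 + 1 + 2 + 1 + 2 + 6 = 21.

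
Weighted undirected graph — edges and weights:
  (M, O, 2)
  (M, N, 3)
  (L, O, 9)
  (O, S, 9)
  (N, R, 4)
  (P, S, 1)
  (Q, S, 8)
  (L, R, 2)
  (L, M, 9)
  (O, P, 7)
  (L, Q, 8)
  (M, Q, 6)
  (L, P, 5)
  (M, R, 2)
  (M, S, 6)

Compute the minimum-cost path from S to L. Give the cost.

Comparing a few candidate routes:
S → O → M → R → L: 9 + 2 + 2 + 2 = 15
S → P → L: 1 + 5 = 6
S → M → N → R → L: 6 + 3 + 4 + 2 = 15
S → P → O → M → R → L: 1 + 7 + 2 + 2 + 2 = 14
S → M → R → L: 6 + 2 + 2 = 10
Best route has total 6.

6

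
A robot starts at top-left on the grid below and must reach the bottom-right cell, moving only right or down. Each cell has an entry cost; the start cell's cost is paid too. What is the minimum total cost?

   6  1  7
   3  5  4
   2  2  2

15

Take r0c0 r1c0 r2c0 r2c1 r2c2 for a total of 6 + 3 + 2 + 2 + 2 = 15.
(Top row then right column would cost 20.)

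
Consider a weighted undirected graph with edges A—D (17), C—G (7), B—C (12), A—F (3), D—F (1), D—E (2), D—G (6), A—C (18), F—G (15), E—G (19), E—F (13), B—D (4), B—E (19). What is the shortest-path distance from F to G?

7

Some routes from F to G:
F → E → D → G: 13 + 2 + 6 = 21
F → D → G: 1 + 6 = 7
F → G: 15
The minimum is 7.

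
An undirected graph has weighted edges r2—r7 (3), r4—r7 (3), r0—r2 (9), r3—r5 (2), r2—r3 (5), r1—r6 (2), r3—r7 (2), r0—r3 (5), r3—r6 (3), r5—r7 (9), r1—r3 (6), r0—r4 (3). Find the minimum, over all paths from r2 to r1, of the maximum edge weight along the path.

Checking several routes:
r2 → r7 → r3 → r6 → r1: max(3, 2, 3, 2) = 3
r2 → r7 → r4 → r0 → r3 → r1: max(3, 3, 3, 5, 6) = 6
r2 → r3 → r1: max(5, 6) = 6
r2 → r7 → r3 → r1: max(3, 2, 6) = 6
r2 → r7 → r4 → r0 → r3 → r6 → r1: max(3, 3, 3, 5, 3, 2) = 5
r2 → r3 → r6 → r1: max(5, 3, 2) = 5
The minimum achievable maximum is 3.

3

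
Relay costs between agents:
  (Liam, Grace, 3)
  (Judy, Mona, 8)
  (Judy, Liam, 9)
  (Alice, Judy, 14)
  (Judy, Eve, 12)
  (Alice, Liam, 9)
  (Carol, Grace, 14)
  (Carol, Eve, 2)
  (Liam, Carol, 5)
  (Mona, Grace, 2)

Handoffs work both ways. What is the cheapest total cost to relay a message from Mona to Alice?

A few of the Mona→Alice routes:
Mona-Judy-Alice: 8 + 14 = 22
Mona-Grace-Liam-Alice: 2 + 3 + 9 = 14
Mona-Grace-Liam-Judy-Alice: 2 + 3 + 9 + 14 = 28
Mona-Judy-Liam-Alice: 8 + 9 + 9 = 26
Shortest: 14.

14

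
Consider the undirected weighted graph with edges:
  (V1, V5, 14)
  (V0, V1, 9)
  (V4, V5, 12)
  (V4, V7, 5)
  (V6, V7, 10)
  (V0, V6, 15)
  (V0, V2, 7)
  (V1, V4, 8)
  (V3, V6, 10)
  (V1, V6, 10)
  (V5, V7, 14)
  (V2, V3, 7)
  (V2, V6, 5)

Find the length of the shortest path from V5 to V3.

34

Checking several routes:
V5→V7→V6→V2→V3: 14 + 10 + 5 + 7 = 36
V5→V7→V6→V3: 14 + 10 + 10 = 34
V5→V1→V0→V2→V3: 14 + 9 + 7 + 7 = 37
V5→V1→V6→V3: 14 + 10 + 10 = 34
V5→V1→V6→V2→V3: 14 + 10 + 5 + 7 = 36
V5→V4→V7→V6→V3: 12 + 5 + 10 + 10 = 37
Best route has total 34.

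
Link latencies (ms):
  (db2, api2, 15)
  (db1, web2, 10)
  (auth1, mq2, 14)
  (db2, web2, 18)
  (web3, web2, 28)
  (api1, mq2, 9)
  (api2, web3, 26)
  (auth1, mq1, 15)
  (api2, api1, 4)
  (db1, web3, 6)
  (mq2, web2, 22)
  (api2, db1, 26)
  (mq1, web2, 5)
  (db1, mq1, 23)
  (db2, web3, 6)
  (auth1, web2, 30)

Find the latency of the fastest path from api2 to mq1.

38

Some routes from api2 to mq1:
api2-api1-mq2-auth1-mq1: 4 + 9 + 14 + 15 = 42
api2-db1-web2-mq1: 26 + 10 + 5 = 41
api2-api1-mq2-web2-mq1: 4 + 9 + 22 + 5 = 40
api2-db2-web2-mq1: 15 + 18 + 5 = 38
The minimum is 38 ms.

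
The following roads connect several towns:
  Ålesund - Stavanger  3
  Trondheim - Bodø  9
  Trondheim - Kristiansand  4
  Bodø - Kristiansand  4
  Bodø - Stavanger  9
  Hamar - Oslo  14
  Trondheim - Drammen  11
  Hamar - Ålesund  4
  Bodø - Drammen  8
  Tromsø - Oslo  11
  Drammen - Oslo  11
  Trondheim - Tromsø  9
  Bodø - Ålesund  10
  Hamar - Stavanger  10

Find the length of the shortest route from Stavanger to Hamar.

7

Some routes from Stavanger to Hamar:
Stavanger→Ålesund→Hamar: 3 + 4 = 7
Stavanger→Ålesund→Bodø→Drammen→Oslo→Hamar: 3 + 10 + 8 + 11 + 14 = 46
Stavanger→Bodø→Ålesund→Hamar: 9 + 10 + 4 = 23
Stavanger→Hamar: 10
Stavanger→Bodø→Drammen→Oslo→Hamar: 9 + 8 + 11 + 14 = 42
Best route has total 7.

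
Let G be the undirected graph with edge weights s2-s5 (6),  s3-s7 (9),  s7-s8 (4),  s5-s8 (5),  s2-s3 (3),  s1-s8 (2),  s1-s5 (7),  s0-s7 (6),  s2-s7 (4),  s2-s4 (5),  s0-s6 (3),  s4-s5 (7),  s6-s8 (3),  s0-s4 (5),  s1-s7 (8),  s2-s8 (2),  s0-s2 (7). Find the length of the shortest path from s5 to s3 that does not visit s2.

Some routes from s5 to s3 avoiding s2:
s5 → s8 → s7 → s3: 5 + 4 + 9 = 18
s5 → s8 → s6 → s0 → s7 → s3: 5 + 3 + 3 + 6 + 9 = 26
s5 → s1 → s8 → s7 → s3: 7 + 2 + 4 + 9 = 22
s5 → s1 → s7 → s3: 7 + 8 + 9 = 24
s5 → s8 → s1 → s7 → s3: 5 + 2 + 8 + 9 = 24
The minimum is 18.

18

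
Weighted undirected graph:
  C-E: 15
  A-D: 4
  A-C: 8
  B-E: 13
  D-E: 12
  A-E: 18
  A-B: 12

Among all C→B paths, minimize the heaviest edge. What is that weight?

12

Some routes from C to B:
C → E → A → B: max(15, 18, 12) = 18
C → E → B: max(15, 13) = 15
C → A → D → E → B: max(8, 4, 12, 13) = 13
C → E → D → A → B: max(15, 12, 4, 12) = 15
C → A → B: max(8, 12) = 12
The minimum achievable maximum is 12.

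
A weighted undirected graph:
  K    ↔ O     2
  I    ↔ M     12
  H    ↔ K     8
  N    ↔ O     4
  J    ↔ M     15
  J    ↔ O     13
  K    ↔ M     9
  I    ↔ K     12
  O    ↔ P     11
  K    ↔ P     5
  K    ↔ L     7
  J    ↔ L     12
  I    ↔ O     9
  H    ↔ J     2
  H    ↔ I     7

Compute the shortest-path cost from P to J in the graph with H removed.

20

A few of the P→J routes:
P→O→J: 11 + 13 = 24
P→K→O→J: 5 + 2 + 13 = 20
P→K→L→J: 5 + 7 + 12 = 24
Shortest: 20.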